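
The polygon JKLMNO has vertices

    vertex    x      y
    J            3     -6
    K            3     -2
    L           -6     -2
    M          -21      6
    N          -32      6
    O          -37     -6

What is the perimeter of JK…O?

|JK| = √((0)² + (4)²) = √16 = 4
|KL| = √((-9)² + (0)²) = √81 = 9
|LM| = √((-15)² + (8)²) = √289 = 17
|MN| = √((-11)² + (0)²) = √121 = 11
|NO| = √((-5)² + (-12)²) = √169 = 13
|OJ| = √((40)² + (0)²) = √1600 = 40
Perimeter = 4 + 9 + 17 + 11 + 13 + 40 = 94.

94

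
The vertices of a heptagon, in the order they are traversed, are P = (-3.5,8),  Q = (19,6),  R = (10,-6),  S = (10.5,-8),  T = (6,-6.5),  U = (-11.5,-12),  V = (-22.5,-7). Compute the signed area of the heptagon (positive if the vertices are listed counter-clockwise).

Apply Gauss's area formula: 2A = Σ (x_i·y_{i+1} − x_{i+1}·y_i), indices taken mod 7.
Σ = (-173) + (-174) + (-17) + (-20.25) + (-146.75) + (-189.5) + (-204.5) = -925
Signed area = Σ/2 = -462.5 (negative ⇒ clockwise traversal).

-462.5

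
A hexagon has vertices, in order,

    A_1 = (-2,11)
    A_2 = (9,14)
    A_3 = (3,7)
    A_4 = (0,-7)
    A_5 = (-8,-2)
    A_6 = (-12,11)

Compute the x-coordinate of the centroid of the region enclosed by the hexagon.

Apply Gauss's area formula. First the cross-terms c_i = x_i·y_{i+1} − x_{i+1}·y_i:
  -127, 21, -21, -56, -112, -110  ⇒  2A = -405, A = -202.5.
Then Σ (x_i + x_{i+1})·c_i = 3528, so x̄ = 3528 / (6·(-202.5)) = -392/135.

-392/135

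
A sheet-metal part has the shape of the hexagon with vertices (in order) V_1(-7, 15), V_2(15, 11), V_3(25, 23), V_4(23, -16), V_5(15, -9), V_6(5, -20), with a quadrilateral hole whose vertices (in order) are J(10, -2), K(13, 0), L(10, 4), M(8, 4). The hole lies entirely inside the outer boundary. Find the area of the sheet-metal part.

709

Outer boundary:
Apply the shoelace formula: 2A = Σ (x_i·y_{i+1} − x_{i+1}·y_i), indices taken mod 6.
Σ = (-302) + (70) + (-929) + (33) + (-255) + (-65) = -1448
Area = |Σ|/2 = 724.
Hole:
Apply the surveyor's formula: 2A = Σ (x_i·y_{i+1} − x_{i+1}·y_i), indices taken mod 4.
Cross-terms: 26, 52, 8, -56  ⇒  Σ = 30
Area = |Σ|/2 = 15.
Net area = 724 − 15 = 709.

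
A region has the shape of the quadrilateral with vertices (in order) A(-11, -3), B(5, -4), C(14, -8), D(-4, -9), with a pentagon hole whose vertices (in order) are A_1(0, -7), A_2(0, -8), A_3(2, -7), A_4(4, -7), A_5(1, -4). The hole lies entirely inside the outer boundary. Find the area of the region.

78

Outer boundary:
Apply the shoelace (surveyor's) formula: 2A = Σ (x_i·y_{i+1} − x_{i+1}·y_i), indices taken mod 4.
Σ = (59) + (16) + (-158) + (-87) = -170
Area = |Σ|/2 = 85.
Hole:
A_1→A_2: (0)(-8) − (0)(-7) = 0
A_2→A_3: (0)(-7) − (2)(-8) = 16
A_3→A_4: (2)(-7) − (4)(-7) = 14
A_4→A_5: (4)(-4) − (1)(-7) = -9
A_5→A_1: (1)(-7) − (0)(-4) = -7
Σ = 14
Area = |Σ|/2 = 7.
Net area = 85 − 7 = 78.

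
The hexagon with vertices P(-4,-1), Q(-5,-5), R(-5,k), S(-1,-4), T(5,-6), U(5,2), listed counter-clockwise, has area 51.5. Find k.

Write out the shoelace sum; only the two edges meeting at R involve k:
2·Area = [((-5)·k − (-5)·(-5)) + ((-5)·(-4) − (-1)·k)] + 84
       = -4·k + 79 = 103
⇒ k = -6.

-6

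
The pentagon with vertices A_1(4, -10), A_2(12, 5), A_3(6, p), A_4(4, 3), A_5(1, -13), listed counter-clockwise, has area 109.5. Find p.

13

Write out the shoelace sum; only the two edges meeting at A_3 involve p:
2·Area = [(12·p − 6·5) + (6·3 − 4·p)] + 127
       = 8·p + 115 = 219
⇒ p = 13.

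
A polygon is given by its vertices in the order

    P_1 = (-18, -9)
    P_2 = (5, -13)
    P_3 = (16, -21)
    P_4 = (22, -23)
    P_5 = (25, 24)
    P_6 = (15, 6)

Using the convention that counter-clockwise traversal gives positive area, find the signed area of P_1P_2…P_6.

671

Apply the surveyor's formula: 2A = Σ (x_i·y_{i+1} − x_{i+1}·y_i), indices taken mod 6.
Cross-terms: 279, 103, 94, 1103, -210, -27  ⇒  Σ = 1342
Signed area = Σ/2 = 671 (positive ⇒ counter-clockwise traversal).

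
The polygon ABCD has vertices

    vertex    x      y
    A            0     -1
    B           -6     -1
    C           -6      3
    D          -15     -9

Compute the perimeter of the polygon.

42

|AB| = √((-6)² + (0)²) = √36 = 6
|BC| = √((0)² + (4)²) = √16 = 4
|CD| = √((-9)² + (-12)²) = √225 = 15
|DA| = √((15)² + (8)²) = √289 = 17
Perimeter = 6 + 4 + 15 + 17 = 42.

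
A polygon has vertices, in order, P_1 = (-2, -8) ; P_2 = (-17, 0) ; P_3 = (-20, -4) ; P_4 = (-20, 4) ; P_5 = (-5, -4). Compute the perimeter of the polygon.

52

|P_1P_2| = √((-15)² + (8)²) = √289 = 17
|P_2P_3| = √((-3)² + (-4)²) = √25 = 5
|P_3P_4| = √((0)² + (8)²) = √64 = 8
|P_4P_5| = √((15)² + (-8)²) = √289 = 17
|P_5P_1| = √((3)² + (-4)²) = √25 = 5
Perimeter = 17 + 5 + 8 + 17 + 5 = 52.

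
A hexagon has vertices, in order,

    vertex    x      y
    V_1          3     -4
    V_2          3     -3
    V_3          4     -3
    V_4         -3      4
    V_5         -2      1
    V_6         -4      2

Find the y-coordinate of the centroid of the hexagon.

Apply the shoelace (surveyor's) formula. First the cross-terms c_i = x_i·y_{i+1} − x_{i+1}·y_i:
  3, 3, 7, 5, 0, 10  ⇒  2A = 28, A = 14.
Then Σ (y_i + y_{i+1})·c_i = -27, so ȳ = -27 / (6·14) = -9/28.

-9/28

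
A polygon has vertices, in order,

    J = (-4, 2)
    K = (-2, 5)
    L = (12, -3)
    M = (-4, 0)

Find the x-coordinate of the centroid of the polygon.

238/135

Apply the shoelace (surveyor's) formula. First the cross-terms c_i = x_i·y_{i+1} − x_{i+1}·y_i:
  -16, -54, -12, -8  ⇒  2A = -90, A = -45.
Then Σ (x_i + x_{i+1})·c_i = -476, so x̄ = -476 / (6·(-45)) = 238/135.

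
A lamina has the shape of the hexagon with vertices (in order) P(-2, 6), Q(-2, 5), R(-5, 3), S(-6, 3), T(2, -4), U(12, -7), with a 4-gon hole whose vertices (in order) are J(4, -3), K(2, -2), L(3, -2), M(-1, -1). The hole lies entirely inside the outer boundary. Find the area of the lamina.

Outer boundary:
Apply the shoelace (surveyor's) formula: 2A = Σ (x_i·y_{i+1} − x_{i+1}·y_i), indices taken mod 6.
P→Q: (-2)(5) − (-2)(6) = 2
Q→R: (-2)(3) − (-5)(5) = 19
R→S: (-5)(3) − (-6)(3) = 3
S→T: (-6)(-4) − (2)(3) = 18
T→U: (2)(-7) − (12)(-4) = 34
U→P: (12)(6) − (-2)(-7) = 58
Σ = 134
Area = |Σ|/2 = 67.
Hole:
Apply the shoelace (surveyor's) formula: 2A = Σ (x_i·y_{i+1} − x_{i+1}·y_i), indices taken mod 4.
J→K: (4)(-2) − (2)(-3) = -2
K→L: (2)(-2) − (3)(-2) = 2
L→M: (3)(-1) − (-1)(-2) = -5
M→J: (-1)(-3) − (4)(-1) = 7
Σ = 2
Area = |Σ|/2 = 1.
Net area = 67 − 1 = 66.

66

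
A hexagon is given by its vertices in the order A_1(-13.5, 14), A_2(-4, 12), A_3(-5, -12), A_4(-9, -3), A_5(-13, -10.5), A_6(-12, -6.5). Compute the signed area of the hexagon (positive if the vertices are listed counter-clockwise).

Apply the shoelace formula: 2A = Σ (x_i·y_{i+1} − x_{i+1}·y_i), indices taken mod 6.
Σ = (-106) + (108) + (-93) + (55.5) + (-41.5) + (-255.75) = -332.75
Signed area = Σ/2 = -166.375 (negative ⇒ clockwise traversal).

-166.375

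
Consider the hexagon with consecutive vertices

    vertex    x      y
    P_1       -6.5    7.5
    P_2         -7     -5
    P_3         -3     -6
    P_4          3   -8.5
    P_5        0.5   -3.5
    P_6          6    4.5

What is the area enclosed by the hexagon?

Apply the shoelace (surveyor's) formula: 2A = Σ (x_i·y_{i+1} − x_{i+1}·y_i), indices taken mod 6.
Σ = (85) + (27) + (43.5) + (-6.25) + (23.25) + (74.25) = 246.75
Area = |Σ|/2 = 123.375.

123.375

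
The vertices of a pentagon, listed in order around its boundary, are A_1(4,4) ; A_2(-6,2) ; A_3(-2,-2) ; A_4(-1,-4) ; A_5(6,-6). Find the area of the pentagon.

66

Apply Gauss's area formula: 2A = Σ (x_i·y_{i+1} − x_{i+1}·y_i), indices taken mod 5.
Σ = (32) + (16) + (6) + (30) + (48) = 132
Area = |Σ|/2 = 66.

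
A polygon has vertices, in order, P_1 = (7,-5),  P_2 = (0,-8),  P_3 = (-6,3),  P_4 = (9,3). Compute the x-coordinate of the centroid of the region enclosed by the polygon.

Apply Gauss's area formula. First the cross-terms c_i = x_i·y_{i+1} − x_{i+1}·y_i:
  -56, -48, -45, -66  ⇒  2A = -215, A = -107.5.
Then Σ (x_i + x_{i+1})·c_i = -1295, so x̄ = -1295 / (6·(-107.5)) = 259/129.

259/129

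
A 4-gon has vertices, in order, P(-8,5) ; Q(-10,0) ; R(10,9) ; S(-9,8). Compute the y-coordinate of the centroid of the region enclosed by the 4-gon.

Apply the surveyor's formula. First the cross-terms c_i = x_i·y_{i+1} − x_{i+1}·y_i:
  50, -90, 161, 19  ⇒  2A = 140, A = 70.
Then Σ (y_i + y_{i+1})·c_i = 2424, so ȳ = 2424 / (6·70) = 202/35.

202/35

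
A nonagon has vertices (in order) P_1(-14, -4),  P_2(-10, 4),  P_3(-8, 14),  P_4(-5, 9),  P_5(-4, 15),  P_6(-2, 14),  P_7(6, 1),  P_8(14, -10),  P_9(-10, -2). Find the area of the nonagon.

Apply the shoelace (surveyor's) formula: 2A = Σ (x_i·y_{i+1} − x_{i+1}·y_i), indices taken mod 9.
Σ = (-96) + (-108) + (-2) + (-39) + (-26) + (-86) + (-74) + (-128) + (12) = -547
Area = |Σ|/2 = 273.5.

273.5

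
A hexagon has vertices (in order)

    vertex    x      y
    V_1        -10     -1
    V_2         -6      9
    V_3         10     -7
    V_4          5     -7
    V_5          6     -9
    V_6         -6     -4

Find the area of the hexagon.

147

Apply the shoelace formula: 2A = Σ (x_i·y_{i+1} − x_{i+1}·y_i), indices taken mod 6.
Σ = (-96) + (-48) + (-35) + (-3) + (-78) + (-34) = -294
Area = |Σ|/2 = 147.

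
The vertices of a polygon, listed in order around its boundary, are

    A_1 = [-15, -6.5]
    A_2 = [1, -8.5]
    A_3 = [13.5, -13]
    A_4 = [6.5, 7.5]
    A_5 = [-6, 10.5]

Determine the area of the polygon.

365.625

Apply the shoelace (surveyor's) formula: 2A = Σ (x_i·y_{i+1} − x_{i+1}·y_i), indices taken mod 5.
Cross-terms: 134, 101.75, 185.75, 113.25, 196.5  ⇒  Σ = 731.25
Area = |Σ|/2 = 365.625.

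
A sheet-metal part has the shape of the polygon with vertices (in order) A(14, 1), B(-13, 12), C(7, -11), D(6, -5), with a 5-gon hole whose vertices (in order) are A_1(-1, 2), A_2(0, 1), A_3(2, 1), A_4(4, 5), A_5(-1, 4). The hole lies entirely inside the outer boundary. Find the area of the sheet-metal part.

Outer boundary:
Apply the shoelace formula: 2A = Σ (x_i·y_{i+1} − x_{i+1}·y_i), indices taken mod 4.
Σ = (181) + (59) + (31) + (76) = 347
Area = |Σ|/2 = 173.5.
Hole:
Σ = (-1) + (-2) + (6) + (21) + (2) = 26
Area = |Σ|/2 = 13.
Net area = 173.5 − 13 = 160.5.

160.5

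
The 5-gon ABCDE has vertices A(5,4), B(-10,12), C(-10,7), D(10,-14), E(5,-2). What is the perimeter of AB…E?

70

|AB| = √((-15)² + (8)²) = √289 = 17
|BC| = √((0)² + (-5)²) = √25 = 5
|CD| = √((20)² + (-21)²) = √841 = 29
|DE| = √((-5)² + (12)²) = √169 = 13
|EA| = √((0)² + (6)²) = √36 = 6
Perimeter = 17 + 5 + 29 + 13 + 6 = 70.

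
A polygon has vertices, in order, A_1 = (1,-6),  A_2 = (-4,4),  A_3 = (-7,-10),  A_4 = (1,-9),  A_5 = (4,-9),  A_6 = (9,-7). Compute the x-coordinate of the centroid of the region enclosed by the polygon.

-386/231

Apply the surveyor's formula. First the cross-terms c_i = x_i·y_{i+1} − x_{i+1}·y_i:
  -20, 68, 73, 27, 53, -47  ⇒  2A = 154, A = 77.
Then Σ (x_i + x_{i+1})·c_i = -772, so x̄ = -772 / (6·77) = -386/231.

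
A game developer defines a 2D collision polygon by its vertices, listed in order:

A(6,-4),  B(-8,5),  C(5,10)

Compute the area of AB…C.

93.5

Apply Gauss's area formula: 2A = Σ (x_i·y_{i+1} − x_{i+1}·y_i), indices taken mod 3.
A→B: (6)(5) − (-8)(-4) = -2
B→C: (-8)(10) − (5)(5) = -105
C→A: (5)(-4) − (6)(10) = -80
Σ = -187
Area = |Σ|/2 = 93.5.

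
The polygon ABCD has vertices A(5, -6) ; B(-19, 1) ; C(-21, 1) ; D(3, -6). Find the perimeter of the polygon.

|AB| = √((-24)² + (7)²) = √625 = 25
|BC| = √((-2)² + (0)²) = √4 = 2
|CD| = √((24)² + (-7)²) = √625 = 25
|DA| = √((2)² + (0)²) = √4 = 2
Perimeter = 25 + 2 + 25 + 2 = 54.

54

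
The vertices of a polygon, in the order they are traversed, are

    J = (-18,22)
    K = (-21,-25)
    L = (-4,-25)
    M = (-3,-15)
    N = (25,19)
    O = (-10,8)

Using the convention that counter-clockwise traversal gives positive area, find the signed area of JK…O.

977

J→K: (-18)(-25) − (-21)(22) = 912
K→L: (-21)(-25) − (-4)(-25) = 425
L→M: (-4)(-15) − (-3)(-25) = -15
M→N: (-3)(19) − (25)(-15) = 318
N→O: (25)(8) − (-10)(19) = 390
O→J: (-10)(22) − (-18)(8) = -76
Σ = 1954
Signed area = Σ/2 = 977 (positive ⇒ counter-clockwise traversal).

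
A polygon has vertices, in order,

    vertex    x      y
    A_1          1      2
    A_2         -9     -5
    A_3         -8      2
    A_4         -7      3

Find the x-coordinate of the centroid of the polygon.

-5.25

Apply the shoelace formula. First the cross-terms c_i = x_i·y_{i+1} − x_{i+1}·y_i:
  13, -58, -10, -17  ⇒  2A = -72, A = -36.
Then Σ (x_i + x_{i+1})·c_i = 1134, so x̄ = 1134 / (6·(-36)) = -5.25.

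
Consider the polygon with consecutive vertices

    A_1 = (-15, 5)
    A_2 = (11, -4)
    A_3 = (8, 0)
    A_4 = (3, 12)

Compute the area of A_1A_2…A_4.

Σ = (5) + (32) + (96) + (195) = 328
Area = |Σ|/2 = 164.

164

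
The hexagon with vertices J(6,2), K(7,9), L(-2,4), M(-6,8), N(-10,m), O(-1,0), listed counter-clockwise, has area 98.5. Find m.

The doubled signed area Σ (x_i y_{i+1} − x_{i+1} y_i) is linear in m.
With m=0 it equals 172; the coefficient of m is -5 (from the two edges through N).
So -5·m + 172 = 2·98.5 = 197 ⇒ m = -5.

-5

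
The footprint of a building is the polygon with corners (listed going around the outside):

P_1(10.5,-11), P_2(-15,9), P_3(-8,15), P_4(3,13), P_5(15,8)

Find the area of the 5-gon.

Apply Gauss's area formula: 2A = Σ (x_i·y_{i+1} − x_{i+1}·y_i), indices taken mod 5.
Σ = (-70.5) + (-153) + (-149) + (-171) + (-249) = -792.5
Area = |Σ|/2 = 396.25.

396.25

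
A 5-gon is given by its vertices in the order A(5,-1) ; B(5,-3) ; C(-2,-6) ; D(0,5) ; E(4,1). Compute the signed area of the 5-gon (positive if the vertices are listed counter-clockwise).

-42.5

A→B: (5)(-3) − (5)(-1) = -10
B→C: (5)(-6) − (-2)(-3) = -36
C→D: (-2)(5) − (0)(-6) = -10
D→E: (0)(1) − (4)(5) = -20
E→A: (4)(-1) − (5)(1) = -9
Σ = -85
Signed area = Σ/2 = -42.5 (negative ⇒ clockwise traversal).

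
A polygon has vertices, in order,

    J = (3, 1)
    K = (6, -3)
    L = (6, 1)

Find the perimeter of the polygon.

12

|JK| = √((3)² + (-4)²) = √25 = 5
|KL| = √((0)² + (4)²) = √16 = 4
|LJ| = √((-3)² + (0)²) = √9 = 3
Perimeter = 5 + 4 + 3 = 12.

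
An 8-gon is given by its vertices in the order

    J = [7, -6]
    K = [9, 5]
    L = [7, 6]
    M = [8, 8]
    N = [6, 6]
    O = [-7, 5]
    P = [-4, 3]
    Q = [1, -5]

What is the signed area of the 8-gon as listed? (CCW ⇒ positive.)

116.5

Σ = (89) + (19) + (8) + (0) + (72) + (-1) + (17) + (29) = 233
Signed area = Σ/2 = 116.5 (positive ⇒ counter-clockwise traversal).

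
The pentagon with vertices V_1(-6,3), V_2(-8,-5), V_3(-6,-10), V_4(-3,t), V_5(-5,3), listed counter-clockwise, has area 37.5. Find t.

The doubled signed area Σ (x_i y_{i+1} − x_{i+1} y_i) is linear in t.
With t=0 it equals 68; the coefficient of t is -1 (from the two edges through V_4).
So -1·t + 68 = 2·37.5 = 75 ⇒ t = -7.

-7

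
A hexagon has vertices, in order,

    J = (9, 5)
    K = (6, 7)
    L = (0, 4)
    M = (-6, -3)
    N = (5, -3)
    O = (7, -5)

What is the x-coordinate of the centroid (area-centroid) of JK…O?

847/285

Apply the shoelace formula. First the cross-terms c_i = x_i·y_{i+1} − x_{i+1}·y_i:
  33, 24, 24, 33, -4, 80  ⇒  2A = 190, A = 95.
Then Σ (x_i + x_{i+1})·c_i = 1694, so x̄ = 1694 / (6·95) = 847/285.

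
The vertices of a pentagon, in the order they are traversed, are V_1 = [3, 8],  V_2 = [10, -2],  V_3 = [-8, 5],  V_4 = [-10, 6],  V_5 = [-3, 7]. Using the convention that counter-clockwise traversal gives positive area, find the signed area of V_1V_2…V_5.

Apply the shoelace formula: 2A = Σ (x_i·y_{i+1} − x_{i+1}·y_i), indices taken mod 5.
Cross-terms: -86, 34, 2, -52, -45  ⇒  Σ = -147
Signed area = Σ/2 = -73.5 (negative ⇒ clockwise traversal).

-73.5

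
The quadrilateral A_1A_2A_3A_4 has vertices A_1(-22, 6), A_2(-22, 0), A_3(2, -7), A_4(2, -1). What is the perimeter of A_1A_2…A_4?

|A_1A_2| = √((0)² + (-6)²) = √36 = 6
|A_2A_3| = √((24)² + (-7)²) = √625 = 25
|A_3A_4| = √((0)² + (6)²) = √36 = 6
|A_4A_1| = √((-24)² + (7)²) = √625 = 25
Perimeter = 6 + 25 + 6 + 25 = 62.

62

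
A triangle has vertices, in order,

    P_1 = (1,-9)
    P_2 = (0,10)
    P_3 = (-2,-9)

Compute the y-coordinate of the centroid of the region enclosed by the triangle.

Apply the shoelace formula. First the cross-terms c_i = x_i·y_{i+1} − x_{i+1}·y_i:
  10, 20, 27  ⇒  2A = 57, A = 28.5.
Then Σ (y_i + y_{i+1})·c_i = -456, so ȳ = -456 / (6·28.5) = -8/3.

-8/3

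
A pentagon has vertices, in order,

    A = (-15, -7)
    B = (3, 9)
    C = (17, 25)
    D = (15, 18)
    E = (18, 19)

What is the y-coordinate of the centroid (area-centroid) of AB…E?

Apply the shoelace (surveyor's) formula. First the cross-terms c_i = x_i·y_{i+1} − x_{i+1}·y_i:
  -114, -78, -69, -39, 159  ⇒  2A = -141, A = -70.5.
Then Σ (y_i + y_{i+1})·c_i = -5382, so ȳ = -5382 / (6·(-70.5)) = 598/47.

598/47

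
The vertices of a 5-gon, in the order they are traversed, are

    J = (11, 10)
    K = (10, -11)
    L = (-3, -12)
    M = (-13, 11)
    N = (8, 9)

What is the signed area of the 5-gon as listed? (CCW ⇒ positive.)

-393.5

Apply the shoelace formula: 2A = Σ (x_i·y_{i+1} − x_{i+1}·y_i), indices taken mod 5.
Σ = (-221) + (-153) + (-189) + (-205) + (-19) = -787
Signed area = Σ/2 = -393.5 (negative ⇒ clockwise traversal).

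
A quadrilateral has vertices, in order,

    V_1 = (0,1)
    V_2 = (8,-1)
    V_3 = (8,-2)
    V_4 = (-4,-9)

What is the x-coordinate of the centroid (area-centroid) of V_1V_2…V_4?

Apply Gauss's area formula. First the cross-terms c_i = x_i·y_{i+1} − x_{i+1}·y_i:
  -8, -8, -80, -4  ⇒  2A = -100, A = -50.
Then Σ (x_i + x_{i+1})·c_i = -496, so x̄ = -496 / (6·(-50)) = 124/75.

124/75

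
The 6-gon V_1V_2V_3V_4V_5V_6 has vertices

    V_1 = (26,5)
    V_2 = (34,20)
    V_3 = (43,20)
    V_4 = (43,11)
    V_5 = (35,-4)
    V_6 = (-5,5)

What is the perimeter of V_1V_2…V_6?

124

|V_1V_2| = √((8)² + (15)²) = √289 = 17
|V_2V_3| = √((9)² + (0)²) = √81 = 9
|V_3V_4| = √((0)² + (-9)²) = √81 = 9
|V_4V_5| = √((-8)² + (-15)²) = √289 = 17
|V_5V_6| = √((-40)² + (9)²) = √1681 = 41
|V_6V_1| = √((31)² + (0)²) = √961 = 31
Perimeter = 17 + 9 + 9 + 17 + 41 + 31 = 124.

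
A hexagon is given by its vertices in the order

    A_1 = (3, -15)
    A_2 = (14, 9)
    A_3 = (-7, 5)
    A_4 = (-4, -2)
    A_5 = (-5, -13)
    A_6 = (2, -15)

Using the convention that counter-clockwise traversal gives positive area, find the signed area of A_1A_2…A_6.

Σ = (237) + (133) + (34) + (42) + (101) + (15) = 562
Signed area = Σ/2 = 281 (positive ⇒ counter-clockwise traversal).

281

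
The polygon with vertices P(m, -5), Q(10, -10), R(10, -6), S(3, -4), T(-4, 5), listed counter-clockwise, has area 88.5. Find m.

-6

The doubled signed area Σ (x_i y_{i+1} − x_{i+1} y_i) is linear in m.
With m=0 it equals 87; the coefficient of m is -15 (from the two edges through P).
So -15·m + 87 = 2·88.5 = 177 ⇒ m = -6.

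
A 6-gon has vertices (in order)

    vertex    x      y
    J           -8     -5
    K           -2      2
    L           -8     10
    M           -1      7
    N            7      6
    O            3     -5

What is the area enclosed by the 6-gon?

119.5

Σ = (-26) + (-4) + (-46) + (-55) + (-53) + (-55) = -239
Area = |Σ|/2 = 119.5.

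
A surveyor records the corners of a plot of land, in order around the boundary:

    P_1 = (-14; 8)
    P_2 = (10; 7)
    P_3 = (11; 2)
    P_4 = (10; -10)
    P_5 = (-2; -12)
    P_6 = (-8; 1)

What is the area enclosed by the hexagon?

326.5

Apply the surveyor's formula: 2A = Σ (x_i·y_{i+1} − x_{i+1}·y_i), indices taken mod 6.
P_1→P_2: (-14)(7) − (10)(8) = -178
P_2→P_3: (10)(2) − (11)(7) = -57
P_3→P_4: (11)(-10) − (10)(2) = -130
P_4→P_5: (10)(-12) − (-2)(-10) = -140
P_5→P_6: (-2)(1) − (-8)(-12) = -98
P_6→P_1: (-8)(8) − (-14)(1) = -50
Σ = -653
Area = |Σ|/2 = 326.5.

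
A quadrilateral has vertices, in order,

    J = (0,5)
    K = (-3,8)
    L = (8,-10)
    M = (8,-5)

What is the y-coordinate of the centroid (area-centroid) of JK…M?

-337/183

Apply Gauss's area formula. First the cross-terms c_i = x_i·y_{i+1} − x_{i+1}·y_i:
  15, -34, 40, 40  ⇒  2A = 61, A = 30.5.
Then Σ (y_i + y_{i+1})·c_i = -337, so ȳ = -337 / (6·30.5) = -337/183.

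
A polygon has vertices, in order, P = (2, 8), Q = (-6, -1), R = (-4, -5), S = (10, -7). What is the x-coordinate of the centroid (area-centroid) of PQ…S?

96/61

Apply the shoelace (surveyor's) formula. First the cross-terms c_i = x_i·y_{i+1} − x_{i+1}·y_i:
  46, 26, 78, 94  ⇒  2A = 244, A = 122.
Then Σ (x_i + x_{i+1})·c_i = 1152, so x̄ = 1152 / (6·122) = 96/61.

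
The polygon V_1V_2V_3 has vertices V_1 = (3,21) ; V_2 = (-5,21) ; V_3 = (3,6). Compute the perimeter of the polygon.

40

|V_1V_2| = √((-8)² + (0)²) = √64 = 8
|V_2V_3| = √((8)² + (-15)²) = √289 = 17
|V_3V_1| = √((0)² + (15)²) = √225 = 15
Perimeter = 8 + 17 + 15 = 40.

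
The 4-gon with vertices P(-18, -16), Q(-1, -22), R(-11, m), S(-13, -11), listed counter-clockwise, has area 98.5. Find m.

The doubled signed area Σ (x_i y_{i+1} − x_{i+1} y_i) is linear in m.
With m=0 it equals 269; the coefficient of m is 12 (from the two edges through R).
So 12·m + 269 = 2·98.5 = 197 ⇒ m = -6.

-6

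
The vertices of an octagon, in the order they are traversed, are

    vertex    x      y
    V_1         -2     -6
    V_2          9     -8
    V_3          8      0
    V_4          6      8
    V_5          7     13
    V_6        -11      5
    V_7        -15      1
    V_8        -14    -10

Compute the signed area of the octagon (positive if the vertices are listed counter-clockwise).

345

Σ = (70) + (64) + (64) + (22) + (178) + (64) + (164) + (64) = 690
Signed area = Σ/2 = 345 (positive ⇒ counter-clockwise traversal).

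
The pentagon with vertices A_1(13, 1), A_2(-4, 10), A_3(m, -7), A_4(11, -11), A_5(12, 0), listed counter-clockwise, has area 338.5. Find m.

The doubled signed area Σ (x_i y_{i+1} − x_{i+1} y_i) is linear in m.
With m=0 it equals 383; the coefficient of m is -21 (from the two edges through A_3).
So -21·m + 383 = 2·338.5 = 677 ⇒ m = -14.

-14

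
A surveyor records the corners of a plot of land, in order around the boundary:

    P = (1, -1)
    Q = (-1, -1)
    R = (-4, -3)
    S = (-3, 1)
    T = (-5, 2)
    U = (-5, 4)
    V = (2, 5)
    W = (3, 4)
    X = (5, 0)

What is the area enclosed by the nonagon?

Cross-terms: -2, -1, -13, -1, -10, -33, -7, -20, -5  ⇒  Σ = -92
Area = |Σ|/2 = 46.

46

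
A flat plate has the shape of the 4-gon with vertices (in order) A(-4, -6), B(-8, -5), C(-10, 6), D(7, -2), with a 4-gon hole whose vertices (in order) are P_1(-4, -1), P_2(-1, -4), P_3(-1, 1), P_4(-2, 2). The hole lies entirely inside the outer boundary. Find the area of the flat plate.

89

Outer boundary:
Apply Gauss's area formula: 2A = Σ (x_i·y_{i+1} − x_{i+1}·y_i), indices taken mod 4.
A→B: (-4)(-5) − (-8)(-6) = -28
B→C: (-8)(6) − (-10)(-5) = -98
C→D: (-10)(-2) − (7)(6) = -22
D→A: (7)(-6) − (-4)(-2) = -50
Σ = -198
Area = |Σ|/2 = 99.
Hole:
P_1→P_2: (-4)(-4) − (-1)(-1) = 15
P_2→P_3: (-1)(1) − (-1)(-4) = -5
P_3→P_4: (-1)(2) − (-2)(1) = 0
P_4→P_1: (-2)(-1) − (-4)(2) = 10
Σ = 20
Area = |Σ|/2 = 10.
Net area = 99 − 10 = 89.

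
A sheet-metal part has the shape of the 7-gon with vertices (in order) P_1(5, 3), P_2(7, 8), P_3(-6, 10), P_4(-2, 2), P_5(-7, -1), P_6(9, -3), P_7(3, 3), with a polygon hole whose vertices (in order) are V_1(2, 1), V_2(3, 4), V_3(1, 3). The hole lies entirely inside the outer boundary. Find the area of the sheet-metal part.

108

Outer boundary:
Cross-terms: 19, 118, 8, 16, 30, 36, -6  ⇒  Σ = 221
Area = |Σ|/2 = 110.5.
Hole:
Apply the shoelace (surveyor's) formula: 2A = Σ (x_i·y_{i+1} − x_{i+1}·y_i), indices taken mod 3.
Cross-terms: 5, 5, -5  ⇒  Σ = 5
Area = |Σ|/2 = 2.5.
Net area = 110.5 − 2.5 = 108.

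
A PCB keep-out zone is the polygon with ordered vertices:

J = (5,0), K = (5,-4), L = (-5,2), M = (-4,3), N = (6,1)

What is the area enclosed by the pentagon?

Apply the surveyor's formula: 2A = Σ (x_i·y_{i+1} − x_{i+1}·y_i), indices taken mod 5.
J→K: (5)(-4) − (5)(0) = -20
K→L: (5)(2) − (-5)(-4) = -10
L→M: (-5)(3) − (-4)(2) = -7
M→N: (-4)(1) − (6)(3) = -22
N→J: (6)(0) − (5)(1) = -5
Σ = -64
Area = |Σ|/2 = 32.

32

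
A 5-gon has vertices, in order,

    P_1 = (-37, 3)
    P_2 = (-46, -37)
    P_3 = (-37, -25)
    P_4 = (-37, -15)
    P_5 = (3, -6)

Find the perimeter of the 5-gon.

|P_1P_2| = √((-9)² + (-40)²) = √1681 = 41
|P_2P_3| = √((9)² + (12)²) = √225 = 15
|P_3P_4| = √((0)² + (10)²) = √100 = 10
|P_4P_5| = √((40)² + (9)²) = √1681 = 41
|P_5P_1| = √((-40)² + (9)²) = √1681 = 41
Perimeter = 41 + 15 + 10 + 41 + 41 = 148.

148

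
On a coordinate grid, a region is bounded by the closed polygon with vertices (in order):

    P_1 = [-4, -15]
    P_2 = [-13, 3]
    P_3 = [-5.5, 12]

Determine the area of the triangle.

108

Σ = (-207) + (-139.5) + (130.5) = -216
Area = |Σ|/2 = 108.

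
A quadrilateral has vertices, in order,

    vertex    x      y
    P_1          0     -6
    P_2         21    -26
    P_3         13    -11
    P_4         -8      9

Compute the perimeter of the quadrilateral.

92

|P_1P_2| = √((21)² + (-20)²) = √841 = 29
|P_2P_3| = √((-8)² + (15)²) = √289 = 17
|P_3P_4| = √((-21)² + (20)²) = √841 = 29
|P_4P_1| = √((8)² + (-15)²) = √289 = 17
Perimeter = 29 + 17 + 29 + 17 = 92.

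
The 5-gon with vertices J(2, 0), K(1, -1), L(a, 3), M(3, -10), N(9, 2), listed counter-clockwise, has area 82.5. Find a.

-9

Write out the shoelace sum; only the two edges meeting at L involve a:
2·Area = [(1·3 − a·(-1)) + (a·(-10) − 3·3)] + 90
       = -9·a + 84 = 165
⇒ a = -9.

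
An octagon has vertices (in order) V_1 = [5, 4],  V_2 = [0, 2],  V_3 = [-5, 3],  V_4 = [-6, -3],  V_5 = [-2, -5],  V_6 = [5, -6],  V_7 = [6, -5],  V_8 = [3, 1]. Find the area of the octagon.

Σ = (10) + (10) + (33) + (24) + (37) + (11) + (21) + (7) = 153
Area = |Σ|/2 = 76.5.

76.5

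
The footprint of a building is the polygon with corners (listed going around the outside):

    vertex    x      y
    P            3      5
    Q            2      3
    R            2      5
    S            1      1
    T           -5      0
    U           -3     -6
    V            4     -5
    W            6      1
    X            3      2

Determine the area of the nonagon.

Apply the shoelace formula: 2A = Σ (x_i·y_{i+1} − x_{i+1}·y_i), indices taken mod 9.
Cross-terms: -1, 4, -3, 5, 30, 39, 34, 9, 9  ⇒  Σ = 126
Area = |Σ|/2 = 63.

63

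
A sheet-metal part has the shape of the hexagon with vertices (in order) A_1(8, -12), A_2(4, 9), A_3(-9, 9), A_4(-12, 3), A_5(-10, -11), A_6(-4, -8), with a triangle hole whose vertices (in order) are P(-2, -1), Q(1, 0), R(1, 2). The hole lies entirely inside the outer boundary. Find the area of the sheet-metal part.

311

Outer boundary:
Apply the shoelace formula: 2A = Σ (x_i·y_{i+1} − x_{i+1}·y_i), indices taken mod 6.
Σ = (120) + (117) + (81) + (162) + (36) + (112) = 628
Area = |Σ|/2 = 314.
Hole:
P→Q: (-2)(0) − (1)(-1) = 1
Q→R: (1)(2) − (1)(0) = 2
R→P: (1)(-1) − (-2)(2) = 3
Σ = 6
Area = |Σ|/2 = 3.
Net area = 314 − 3 = 311.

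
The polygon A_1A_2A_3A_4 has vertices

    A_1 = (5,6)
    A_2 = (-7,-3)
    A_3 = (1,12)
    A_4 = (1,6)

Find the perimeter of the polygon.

|A_1A_2| = √((-12)² + (-9)²) = √225 = 15
|A_2A_3| = √((8)² + (15)²) = √289 = 17
|A_3A_4| = √((0)² + (-6)²) = √36 = 6
|A_4A_1| = √((4)² + (0)²) = √16 = 4
Perimeter = 15 + 17 + 6 + 4 = 42.

42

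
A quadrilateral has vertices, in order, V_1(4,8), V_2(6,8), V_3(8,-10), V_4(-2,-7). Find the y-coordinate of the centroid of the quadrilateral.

Apply the surveyor's formula. First the cross-terms c_i = x_i·y_{i+1} − x_{i+1}·y_i:
  -16, -124, -76, 12  ⇒  2A = -204, A = -102.
Then Σ (y_i + y_{i+1})·c_i = 1296, so ȳ = 1296 / (6·(-102)) = -36/17.

-36/17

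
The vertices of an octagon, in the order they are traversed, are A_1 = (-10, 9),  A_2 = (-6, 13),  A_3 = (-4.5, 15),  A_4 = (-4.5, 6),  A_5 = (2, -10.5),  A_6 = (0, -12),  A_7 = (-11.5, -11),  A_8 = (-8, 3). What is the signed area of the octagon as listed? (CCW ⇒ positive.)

-179.125

Apply the shoelace formula: 2A = Σ (x_i·y_{i+1} − x_{i+1}·y_i), indices taken mod 8.
Cross-terms: -76, -31.5, 40.5, 35.25, -24, -138, -122.5, -42  ⇒  Σ = -358.25
Signed area = Σ/2 = -179.125 (negative ⇒ clockwise traversal).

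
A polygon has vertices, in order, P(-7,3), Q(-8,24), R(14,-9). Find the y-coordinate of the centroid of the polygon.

6

Apply the surveyor's formula. First the cross-terms c_i = x_i·y_{i+1} − x_{i+1}·y_i:
  -144, -264, -21  ⇒  2A = -429, A = -214.5.
Then Σ (y_i + y_{i+1})·c_i = -7722, so ȳ = -7722 / (6·(-214.5)) = 6.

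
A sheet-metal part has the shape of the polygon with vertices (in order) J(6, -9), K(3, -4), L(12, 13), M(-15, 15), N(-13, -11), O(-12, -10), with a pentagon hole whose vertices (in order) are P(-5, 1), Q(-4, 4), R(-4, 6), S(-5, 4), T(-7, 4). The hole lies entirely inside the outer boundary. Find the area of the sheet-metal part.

490

Outer boundary:
J→K: (6)(-4) − (3)(-9) = 3
K→L: (3)(13) − (12)(-4) = 87
L→M: (12)(15) − (-15)(13) = 375
M→N: (-15)(-11) − (-13)(15) = 360
N→O: (-13)(-10) − (-12)(-11) = -2
O→J: (-12)(-9) − (6)(-10) = 168
Σ = 991
Area = |Σ|/2 = 495.5.
Hole:
Cross-terms: -16, -8, 14, 8, 13  ⇒  Σ = 11
Area = |Σ|/2 = 5.5.
Net area = 495.5 − 5.5 = 490.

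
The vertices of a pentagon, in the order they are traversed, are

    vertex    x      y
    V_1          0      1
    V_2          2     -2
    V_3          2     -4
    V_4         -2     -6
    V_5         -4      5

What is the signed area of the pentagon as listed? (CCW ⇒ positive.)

Apply the surveyor's formula: 2A = Σ (x_i·y_{i+1} − x_{i+1}·y_i), indices taken mod 5.
Cross-terms: -2, -4, -20, -34, -4  ⇒  Σ = -64
Signed area = Σ/2 = -32 (negative ⇒ clockwise traversal).

-32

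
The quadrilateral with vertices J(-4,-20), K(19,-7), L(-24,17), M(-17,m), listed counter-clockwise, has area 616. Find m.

-2

Write out the shoelace sum; only the two edges meeting at M involve m:
2·Area = [((-24)·m − (-17)·17) + ((-17)·(-20) − (-4)·m)] + 563
       = -20·m + 1192 = 1232
⇒ m = -2.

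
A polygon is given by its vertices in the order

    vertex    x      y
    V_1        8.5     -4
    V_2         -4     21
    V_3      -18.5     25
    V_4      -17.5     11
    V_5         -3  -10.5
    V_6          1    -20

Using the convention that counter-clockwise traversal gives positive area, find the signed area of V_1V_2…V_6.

569.125

Apply Gauss's area formula: 2A = Σ (x_i·y_{i+1} − x_{i+1}·y_i), indices taken mod 6.
Cross-terms: 162.5, 288.5, 234, 216.75, 70.5, 166  ⇒  Σ = 1138.25
Signed area = Σ/2 = 569.125 (positive ⇒ counter-clockwise traversal).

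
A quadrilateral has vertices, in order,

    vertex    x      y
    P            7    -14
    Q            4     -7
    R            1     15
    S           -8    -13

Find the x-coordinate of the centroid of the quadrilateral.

-0.46875

Apply Gauss's area formula. First the cross-terms c_i = x_i·y_{i+1} − x_{i+1}·y_i:
  7, 67, 107, 203  ⇒  2A = 384, A = 192.
Then Σ (x_i + x_{i+1})·c_i = -540, so x̄ = -540 / (6·192) = -0.46875.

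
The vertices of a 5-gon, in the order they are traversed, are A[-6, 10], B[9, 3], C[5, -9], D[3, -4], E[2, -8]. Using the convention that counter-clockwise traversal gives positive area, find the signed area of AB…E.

Apply the surveyor's formula: 2A = Σ (x_i·y_{i+1} − x_{i+1}·y_i), indices taken mod 5.
Σ = (-108) + (-96) + (7) + (-16) + (-28) = -241
Signed area = Σ/2 = -120.5 (negative ⇒ clockwise traversal).

-120.5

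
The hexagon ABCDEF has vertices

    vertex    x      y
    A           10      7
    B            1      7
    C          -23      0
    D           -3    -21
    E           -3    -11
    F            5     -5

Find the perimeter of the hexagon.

|AB| = √((-9)² + (0)²) = √81 = 9
|BC| = √((-24)² + (-7)²) = √625 = 25
|CD| = √((20)² + (-21)²) = √841 = 29
|DE| = √((0)² + (10)²) = √100 = 10
|EF| = √((8)² + (6)²) = √100 = 10
|FA| = √((5)² + (12)²) = √169 = 13
Perimeter = 9 + 25 + 29 + 10 + 10 + 13 = 96.

96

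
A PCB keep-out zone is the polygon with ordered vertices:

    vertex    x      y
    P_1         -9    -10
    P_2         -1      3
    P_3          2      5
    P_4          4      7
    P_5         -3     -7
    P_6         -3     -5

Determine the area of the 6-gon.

Σ = (-37) + (-11) + (-6) + (-7) + (-6) + (-15) = -82
Area = |Σ|/2 = 41.

41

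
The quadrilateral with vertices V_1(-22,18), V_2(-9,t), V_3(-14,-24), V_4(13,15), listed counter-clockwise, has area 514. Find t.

Write out the shoelace sum; only the two edges meeting at V_2 involve t:
2·Area = [((-22)·t − (-9)·18) + ((-9)·(-24) − (-14)·t)] + 666
       = -8·t + 1044 = 1028
⇒ t = 2.

2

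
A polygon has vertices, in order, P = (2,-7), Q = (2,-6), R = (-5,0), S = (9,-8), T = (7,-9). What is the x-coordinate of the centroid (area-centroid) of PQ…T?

421/132

Apply Gauss's area formula. First the cross-terms c_i = x_i·y_{i+1} − x_{i+1}·y_i:
  2, -30, 40, -25, -31  ⇒  2A = -44, A = -22.
Then Σ (x_i + x_{i+1})·c_i = -421, so x̄ = -421 / (6·(-22)) = 421/132.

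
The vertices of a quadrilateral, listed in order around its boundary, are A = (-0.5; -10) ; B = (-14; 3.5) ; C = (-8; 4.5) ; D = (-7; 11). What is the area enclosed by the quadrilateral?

Apply Gauss's area formula: 2A = Σ (x_i·y_{i+1} − x_{i+1}·y_i), indices taken mod 4.
Σ = (-141.75) + (-35) + (-56.5) + (75.5) = -157.75
Area = |Σ|/2 = 78.875.

78.875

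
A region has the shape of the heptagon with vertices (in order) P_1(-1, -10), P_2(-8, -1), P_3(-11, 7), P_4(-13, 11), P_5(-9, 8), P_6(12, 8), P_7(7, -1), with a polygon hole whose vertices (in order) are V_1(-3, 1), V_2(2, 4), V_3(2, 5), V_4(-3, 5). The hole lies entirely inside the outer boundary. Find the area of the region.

231.5

Outer boundary:
Cross-terms: -79, -67, -30, -5, -168, -68, -71  ⇒  Σ = -488
Area = |Σ|/2 = 244.
Hole:
Apply the shoelace (surveyor's) formula: 2A = Σ (x_i·y_{i+1} − x_{i+1}·y_i), indices taken mod 4.
V_1→V_2: (-3)(4) − (2)(1) = -14
V_2→V_3: (2)(5) − (2)(4) = 2
V_3→V_4: (2)(5) − (-3)(5) = 25
V_4→V_1: (-3)(1) − (-3)(5) = 12
Σ = 25
Area = |Σ|/2 = 12.5.
Net area = 244 − 12.5 = 231.5.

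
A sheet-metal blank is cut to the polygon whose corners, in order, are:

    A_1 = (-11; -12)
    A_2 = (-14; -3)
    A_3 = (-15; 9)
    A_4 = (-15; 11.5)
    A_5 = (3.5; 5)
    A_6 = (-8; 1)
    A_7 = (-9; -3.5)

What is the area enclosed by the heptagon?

Apply the shoelace (surveyor's) formula: 2A = Σ (x_i·y_{i+1} − x_{i+1}·y_i), indices taken mod 7.
Σ = (-135) + (-171) + (-37.5) + (-115.25) + (43.5) + (37) + (69.5) = -308.75
Area = |Σ|/2 = 154.375.

154.375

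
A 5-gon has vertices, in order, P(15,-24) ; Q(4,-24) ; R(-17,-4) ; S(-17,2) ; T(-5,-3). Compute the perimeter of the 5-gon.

88

|PQ| = √((-11)² + (0)²) = √121 = 11
|QR| = √((-21)² + (20)²) = √841 = 29
|RS| = √((0)² + (6)²) = √36 = 6
|ST| = √((12)² + (-5)²) = √169 = 13
|TP| = √((20)² + (-21)²) = √841 = 29
Perimeter = 11 + 29 + 6 + 13 + 29 = 88.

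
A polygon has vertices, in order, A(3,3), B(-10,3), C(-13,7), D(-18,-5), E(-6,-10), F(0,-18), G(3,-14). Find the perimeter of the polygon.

|AB| = √((-13)² + (0)²) = √169 = 13
|BC| = √((-3)² + (4)²) = √25 = 5
|CD| = √((-5)² + (-12)²) = √169 = 13
|DE| = √((12)² + (-5)²) = √169 = 13
|EF| = √((6)² + (-8)²) = √100 = 10
|FG| = √((3)² + (4)²) = √25 = 5
|GA| = √((0)² + (17)²) = √289 = 17
Perimeter = 13 + 5 + 13 + 13 + 10 + 5 + 17 = 76.

76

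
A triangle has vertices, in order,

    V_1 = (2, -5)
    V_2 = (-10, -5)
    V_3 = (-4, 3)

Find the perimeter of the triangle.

|V_1V_2| = √((-12)² + (0)²) = √144 = 12
|V_2V_3| = √((6)² + (8)²) = √100 = 10
|V_3V_1| = √((6)² + (-8)²) = √100 = 10
Perimeter = 12 + 10 + 10 = 32.

32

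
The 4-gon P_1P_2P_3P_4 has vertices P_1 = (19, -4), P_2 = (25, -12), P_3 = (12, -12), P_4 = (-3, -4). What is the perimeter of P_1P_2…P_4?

62

|P_1P_2| = √((6)² + (-8)²) = √100 = 10
|P_2P_3| = √((-13)² + (0)²) = √169 = 13
|P_3P_4| = √((-15)² + (8)²) = √289 = 17
|P_4P_1| = √((22)² + (0)²) = √484 = 22
Perimeter = 10 + 13 + 17 + 22 = 62.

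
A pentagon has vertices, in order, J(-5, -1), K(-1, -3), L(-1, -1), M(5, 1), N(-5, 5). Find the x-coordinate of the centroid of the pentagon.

-91/57

Apply the shoelace formula. First the cross-terms c_i = x_i·y_{i+1} − x_{i+1}·y_i:
  14, -2, 4, 30, 30  ⇒  2A = 76, A = 38.
Then Σ (x_i + x_{i+1})·c_i = -364, so x̄ = -364 / (6·38) = -91/57.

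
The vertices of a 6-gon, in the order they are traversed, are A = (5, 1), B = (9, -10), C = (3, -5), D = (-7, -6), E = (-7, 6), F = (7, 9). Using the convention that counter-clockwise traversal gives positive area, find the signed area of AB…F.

Cross-terms: -59, -15, -53, -84, -105, -38  ⇒  Σ = -354
Signed area = Σ/2 = -177 (negative ⇒ clockwise traversal).

-177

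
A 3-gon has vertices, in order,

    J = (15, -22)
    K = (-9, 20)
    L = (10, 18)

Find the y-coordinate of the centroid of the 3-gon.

16/3

Apply Gauss's area formula. First the cross-terms c_i = x_i·y_{i+1} − x_{i+1}·y_i:
  102, -362, -490  ⇒  2A = -750, A = -375.
Then Σ (y_i + y_{i+1})·c_i = -12000, so ȳ = -12000 / (6·(-375)) = 16/3.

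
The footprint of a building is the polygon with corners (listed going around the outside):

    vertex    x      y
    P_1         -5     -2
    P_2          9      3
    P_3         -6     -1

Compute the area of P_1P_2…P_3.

P_1→P_2: (-5)(3) − (9)(-2) = 3
P_2→P_3: (9)(-1) − (-6)(3) = 9
P_3→P_1: (-6)(-2) − (-5)(-1) = 7
Σ = 19
Area = |Σ|/2 = 9.5.

9.5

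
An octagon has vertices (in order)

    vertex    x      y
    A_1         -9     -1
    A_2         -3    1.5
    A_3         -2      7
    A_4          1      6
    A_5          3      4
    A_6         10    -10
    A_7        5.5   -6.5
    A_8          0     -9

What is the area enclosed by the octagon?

Apply the shoelace formula: 2A = Σ (x_i·y_{i+1} − x_{i+1}·y_i), indices taken mod 8.
A_1→A_2: (-9)(1.5) − (-3)(-1) = -16.5
A_2→A_3: (-3)(7) − (-2)(1.5) = -18
A_3→A_4: (-2)(6) − (1)(7) = -19
A_4→A_5: (1)(4) − (3)(6) = -14
A_5→A_6: (3)(-10) − (10)(4) = -70
A_6→A_7: (10)(-6.5) − (5.5)(-10) = -10
A_7→A_8: (5.5)(-9) − (0)(-6.5) = -49.5
A_8→A_1: (0)(-1) − (-9)(-9) = -81
Σ = -278
Area = |Σ|/2 = 139.

139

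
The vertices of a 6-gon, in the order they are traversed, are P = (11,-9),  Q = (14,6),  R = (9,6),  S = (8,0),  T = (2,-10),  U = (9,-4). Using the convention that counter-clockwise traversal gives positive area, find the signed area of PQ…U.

69.5

Σ = (192) + (30) + (-48) + (-80) + (82) + (-37) = 139
Signed area = Σ/2 = 69.5 (positive ⇒ counter-clockwise traversal).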